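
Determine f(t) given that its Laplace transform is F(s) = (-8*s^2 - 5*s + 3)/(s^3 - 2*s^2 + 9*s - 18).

Factor the denominator: s^3 - 2*s^2 + 9*s - 18 = (s - 2)*(s^2 + 9).
Partial fraction decomposition gives [-3/(s - 2)] + [-5*s/(s^2 + 9)] + [-15/(s^2 + 9)].
Invert each term: -3/(s - 2) ↔ -3e^(2t); -5·s/(s^2 + 9) ↔ -5cos(3t); -5·3/(s^2 + 9) ↔ -5sin(3t).

f(t) = -3*exp(2*t) - 5*sin(3*t) - 5*cos(3*t)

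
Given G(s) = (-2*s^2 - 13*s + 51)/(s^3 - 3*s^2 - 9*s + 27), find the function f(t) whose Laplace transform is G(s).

f(t) = -t*exp(3*t) - 4*exp(3*t) + 2*exp(-3*t)

Factor the denominator: s^3 - 3*s^2 - 9*s + 27 = (s - 3)^2*(s + 3).
Partial fraction decomposition gives [-4/(s - 3)] + [-1/(s - 3)^2] + [2/(s + 3)].
Invert each term: -4/(s - 3) ↔ -4e^(3t); -1/(s - 3)^2 ↔ -t·e^(3t); 2/(s + 3) ↔ 2e^(-3t).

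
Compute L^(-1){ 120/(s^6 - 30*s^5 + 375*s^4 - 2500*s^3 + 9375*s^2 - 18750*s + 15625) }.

Rewrite the denominator: s^6 - 30*s^5 + 375*s^4 - 2500*s^3 + 9375*s^2 - 18750*s + 15625 = (s - 5)^6.
The form in (s - 5) signals a first-shifting-theorem factor e^(5t).
Since L{t^5} = 5!/s^6 = 120/s^6, the inverse is t^5*exp(5*t).

t^5*exp(5*t)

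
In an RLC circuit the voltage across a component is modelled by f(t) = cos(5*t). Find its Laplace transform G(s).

G(s) = s/(s^2 + 25)

L{cos(5t)} = s/(s^2 + 25).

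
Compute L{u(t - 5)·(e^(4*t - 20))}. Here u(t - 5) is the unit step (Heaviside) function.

exp(-5*s)/(s - 4)

By the second shifting theorem, L{u(t - c)·g(t - c)} = e^(-cs)·G(s) with c = 5 and G(s) = L{g(t)}.
L{e^(4t)} = 1/(s - 4).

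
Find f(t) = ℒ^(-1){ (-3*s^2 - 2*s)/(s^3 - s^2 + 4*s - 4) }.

Factor the denominator: s^3 - s^2 + 4*s - 4 = (s - 1)*(s^2 + 4).
Partial fraction decomposition gives [-1/(s - 1)] + [-2*s/(s^2 + 4)] + [-4/(s^2 + 4)].
Invert each term: -1/(s - 1) ↔ -e^(t); -2·s/(s^2 + 4) ↔ -2cos(2t); -2·2/(s^2 + 4) ↔ -2sin(2t).

f(t) = -exp(t) - 2*sin(2*t) - 2*cos(2*t)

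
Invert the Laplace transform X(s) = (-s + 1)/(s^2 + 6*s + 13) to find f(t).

Complete the square in the denominator: s^2 + 6*s + 13 = (s + 3)^2 + 2^2.
Split the numerator to match: -s + 1 = -1·(s + 3) + 2·2.
Invert each term: -1·(s + 3)/((s + 3)^2 + 4) ↔ -e^(-3t)cos(2t); 2·2/((s + 3)^2 + 4) ↔ 2e^(-3t)sin(2t).

f(t) = 2*exp(-3*t)*sin(2*t) - exp(-3*t)*cos(2*t)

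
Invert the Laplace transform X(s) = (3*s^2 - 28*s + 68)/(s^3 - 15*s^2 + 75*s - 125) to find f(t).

Factor the denominator: s^3 - 15*s^2 + 75*s - 125 = (s - 5)^3.
Partial fraction decomposition gives [3/(s - 5)] + [2/(s - 5)^2] + [3/(s - 5)^3].
Invert each term: 3/(s - 5) ↔ 3e^(5t); 2/(s - 5)^2 ↔ 2t·e^(5t); 3/(s - 5)^3 ↔ (3/2)t^2·e^(5t).

f(t) = 3*t^2*exp(5*t)/2 + 2*t*exp(5*t) + 3*exp(5*t)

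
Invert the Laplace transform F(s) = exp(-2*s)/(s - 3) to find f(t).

f(t) = Heaviside(t - 2)*(exp(3*t - 6))

The factor e^(-2s) signals a time shift by c = 2 (second shifting theorem).
L{e^(3t)} = 1/(s - 3), so L^-1{1/(s - 3)} = exp(3*t).
Hence the inverse is u(t - 2) times that function evaluated at t - 2.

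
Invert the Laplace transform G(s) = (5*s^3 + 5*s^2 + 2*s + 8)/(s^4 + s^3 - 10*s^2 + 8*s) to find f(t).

f(t) = 6*exp(2*t) - 4*exp(t) + 1 + 2*exp(-4*t)

Factor the denominator: s^4 + s^3 - 10*s^2 + 8*s = s*(s - 2)*(s - 1)*(s + 4).
Partial fraction decomposition gives [1/s] + [6/(s - 2)] + [2/(s + 4)] + [-4/(s - 1)].
Invert each term: 1/(s - 0) ↔ e^(0t); 6/(s - 2) ↔ 6e^(2t); 2/(s + 4) ↔ 2e^(-4t); -4/(s - 1) ↔ -4e^(t).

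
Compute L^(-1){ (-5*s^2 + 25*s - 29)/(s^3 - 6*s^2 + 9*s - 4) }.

Factor the denominator: s^3 - 6*s^2 + 9*s - 4 = (s - 4)*(s - 1)^2.
Partial fraction decomposition gives [-4/(s - 1)] + [3/(s - 1)^2] + [-1/(s - 4)].
Invert each term: -4/(s - 1) ↔ -4e^(t); 3/(s - 1)^2 ↔ 3t·e^(t); -1/(s - 4) ↔ -e^(4t).

3*t*exp(t) - exp(4*t) - 4*exp(t)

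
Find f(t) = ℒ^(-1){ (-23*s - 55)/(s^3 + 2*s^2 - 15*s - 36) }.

Factor the denominator: s^3 + 2*s^2 - 15*s - 36 = (s - 4)*(s + 3)^2.
Partial fraction decomposition gives [3/(s + 3)] + [-2/(s + 3)^2] + [-3/(s - 4)].
Invert each term: 3/(s + 3) ↔ 3e^(-3t); -2/(s + 3)^2 ↔ -2t·e^(-3t); -3/(s - 4) ↔ -3e^(4t).

f(t) = -2*t*exp(-3*t) - 3*exp(4*t) + 3*exp(-3*t)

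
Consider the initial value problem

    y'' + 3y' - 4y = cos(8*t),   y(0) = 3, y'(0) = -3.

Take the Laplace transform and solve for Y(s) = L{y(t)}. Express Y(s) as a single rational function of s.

Y(s) = (3*s^3 + 6*s^2 + 193*s + 384)/(s^4 + 3*s^3 + 60*s^2 + 192*s - 256)

Laplace-transform each side.
With L{y''} = s^2 Y - s·y(0) - y'(0) and L{y'} = sY - y(0), with y(0) = 3, y'(0) = -3: the LHS transforms to (s^2 + 3*s - 4)Y - (3*s + 6).
The right side is L{cos(8*t)} = s/(s^2 + 64).
So (s^2 + 3*s - 4)Y = s/(s^2 + 64) + (3*s + 6).
Divide through and combine into a single rational function.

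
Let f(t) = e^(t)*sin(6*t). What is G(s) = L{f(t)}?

L{sin(6t)} = 6/(s^2 + 36).
By the first shifting theorem, multiplying by e^(t) replaces s with s - 1.

G(s) = 6/((s - 1)^2 + 36)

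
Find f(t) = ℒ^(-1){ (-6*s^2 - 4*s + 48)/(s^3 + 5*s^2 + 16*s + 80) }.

Factor the denominator: s^3 + 5*s^2 + 16*s + 80 = (s + 5)*(s^2 + 16).
Partial fraction decomposition gives [-2/(s + 5)] + [-4*s/(s^2 + 16)] + [16/(s^2 + 16)].
Invert each term: -2/(s + 5) ↔ -2e^(-5t); -4·s/(s^2 + 16) ↔ -4cos(4t); 4·4/(s^2 + 16) ↔ 4sin(4t).

f(t) = 4*sin(4*t) - 4*cos(4*t) - 2*exp(-5*t)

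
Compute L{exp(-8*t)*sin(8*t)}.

L{sin(8t)} = 8/(s^2 + 64).
By the first shifting theorem, multiplying by e^(-8t) replaces s with s + 8.

8/((s + 8)^2 + 64)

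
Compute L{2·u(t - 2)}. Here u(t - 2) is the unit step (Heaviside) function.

2*exp(-2*s)/s

By the second shifting theorem, L{u(t - c)·g(t - c)} = e^(-cs)·H(s) with c = 2 and H(s) = L{g(t)}.
L{2} = 2/s.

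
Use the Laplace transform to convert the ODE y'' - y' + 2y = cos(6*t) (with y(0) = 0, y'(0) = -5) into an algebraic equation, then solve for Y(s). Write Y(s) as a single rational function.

Y(s) = (-5*s^2 + s - 180)/(s^4 - s^3 + 38*s^2 - 36*s + 72)

Take the Laplace transform of both sides.
Using L{y''} = s^2 Y - s·y(0) - y'(0) and L{y'} = sY - y(0), with y(0) = 0, y'(0) = -5, the left side becomes (s^2 - s + 2)Y - (-5).
The right side is L{cos(6*t)} = s/(s^2 + 36).
So (s^2 - s + 2)Y = s/(s^2 + 36) + (-5).
Solve for Y(s) and write it as one ratio of polynomials.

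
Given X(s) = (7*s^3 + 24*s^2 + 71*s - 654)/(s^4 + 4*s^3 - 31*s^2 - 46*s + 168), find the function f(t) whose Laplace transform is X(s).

Factor the denominator: s^4 + 4*s^3 - 31*s^2 - 46*s + 168 = (s - 4)*(s - 2)*(s + 3)*(s + 7).
Partial fraction decomposition gives [3/(s - 4)] + [-6/(s + 3)] + [6/(s + 7)] + [4/(s - 2)].
Invert each term: 3/(s - 4) ↔ 3e^(4t); -6/(s + 3) ↔ -6e^(-3t); 6/(s + 7) ↔ 6e^(-7t); 4/(s - 2) ↔ 4e^(2t).

f(t) = 3*exp(4*t) + 4*exp(2*t) - 6*exp(-3*t) + 6*exp(-7*t)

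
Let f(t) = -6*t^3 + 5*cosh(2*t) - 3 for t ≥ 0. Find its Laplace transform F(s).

F(s) = 5*s/(s^2 - 4) - 3/s - 36/s^4

The transform is linear, so treat each term independently.
L{-3} = -3/s; (-6)·[L{t^3} = 3!/s^4 = 6/s^4]; (5)·[L{cosh(2t)} = s/(s^2 - 4)].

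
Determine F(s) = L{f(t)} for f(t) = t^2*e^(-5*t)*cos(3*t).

L{cos(3t)} = s/(s^2 + 9).
Multiplying by e^(-5t) shifts s → s + 5, so L{e^(-5*t)*cos(3*t)} = (s + 5)/((s + 5)^2 + 9).
Then apply L{t^2·g(t)} = (-1)^2 d^2/ds^2[G(s)] with G(s) = (s + 5)/((s + 5)^2 + 9):
differentiating 2 times and applying the sign gives 2*(s + 5)*(s^2 + 10*s - 2)/(s^2 + 10*s + 34)^3.

F(s) = 2*(s + 5)*(s^2 + 10*s - 2)/(s^2 + 10*s + 34)^3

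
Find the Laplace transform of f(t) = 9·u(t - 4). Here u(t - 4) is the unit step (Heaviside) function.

By the second shifting theorem, L{u(t - c)·g(t - c)} = e^(-cs)·H(s) with c = 4 and H(s) = L{g(t)}.
L{9} = 9/s.

9*exp(-4*s)/s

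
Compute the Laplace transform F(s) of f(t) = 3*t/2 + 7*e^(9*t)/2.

By linearity of the Laplace transform, transform each term separately.
(7/2)·[L{e^(9t)} = 1/(s - 9)]; (3/2)·[L{t} = 1!/s^2 = 1/s^2].

F(s) = 7/(2*(s - 9)) + 3/(2*s^2)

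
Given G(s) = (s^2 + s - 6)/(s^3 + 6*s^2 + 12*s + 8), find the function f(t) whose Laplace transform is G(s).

f(t) = -2*t^2*exp(-2*t) - 3*t*exp(-2*t) + exp(-2*t)

Factor the denominator: s^3 + 6*s^2 + 12*s + 8 = (s + 2)^3.
Partial fraction decomposition gives [1/(s + 2)] + [-3/(s + 2)^2] + [-4/(s + 2)^3].
Invert each term: 1/(s + 2) ↔ e^(-2t); -3/(s + 2)^2 ↔ -3t·e^(-2t); -4/(s + 2)^3 ↔ (-2)t^2·e^(-2t).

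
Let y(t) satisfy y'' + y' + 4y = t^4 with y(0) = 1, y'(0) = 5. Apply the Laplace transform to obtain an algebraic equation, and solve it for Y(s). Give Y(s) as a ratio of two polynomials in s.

Laplace-transform each side.
Using L{y''} = s^2 Y - s·y(0) - y'(0) and L{y'} = sY - y(0), with y(0) = 1, y'(0) = 5, the left side becomes (s^2 + s + 4)Y - (s + 6).
The right side is L{t^4} = 24/s^5.
So (s^2 + s + 4)Y = 24/s^5 + (s + 6).
Solve for Y(s) and write it as one ratio of polynomials.

Y(s) = (s^6 + 6*s^5 + 24)/(s^7 + s^6 + 4*s^5)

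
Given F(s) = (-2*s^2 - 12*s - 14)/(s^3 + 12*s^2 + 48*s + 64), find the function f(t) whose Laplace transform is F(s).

Factor the denominator: s^3 + 12*s^2 + 48*s + 64 = (s + 4)^3.
Partial fraction decomposition gives [-2/(s + 4)] + [4/(s + 4)^2] + [2/(s + 4)^3].
Invert each term: -2/(s + 4) ↔ -2e^(-4t); 4/(s + 4)^2 ↔ 4t·e^(-4t); 2/(s + 4)^3 ↔ (1)t^2·e^(-4t).

f(t) = t^2*exp(-4*t) + 4*t*exp(-4*t) - 2*exp(-4*t)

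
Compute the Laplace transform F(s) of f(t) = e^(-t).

L{1} = 1/s.
By the first shifting theorem, multiplying by e^(-t) replaces s with s + 1.

F(s) = 1/(s + 1)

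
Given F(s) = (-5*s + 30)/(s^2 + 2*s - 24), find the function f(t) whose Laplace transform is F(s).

Factor the denominator: s^2 + 2*s - 24 = (s - 4)*(s + 6).
Partial fraction decomposition gives [-6/(s + 6)] + [1/(s - 4)].
Invert each term: -6/(s + 6) ↔ -6e^(-6t); 1/(s - 4) ↔ e^(4t).

f(t) = exp(4*t) - 6*exp(-6*t)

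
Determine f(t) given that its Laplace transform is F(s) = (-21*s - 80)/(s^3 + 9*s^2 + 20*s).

f(t) = -4 - exp(-4*t) + 5*exp(-5*t)

Factor the denominator: s^3 + 9*s^2 + 20*s = s*(s + 4)*(s + 5).
Partial fraction decomposition gives [-1/(s + 4)] + [5/(s + 5)] + [-4/s].
Invert each term: -1/(s + 4) ↔ -e^(-4t); 5/(s + 5) ↔ 5e^(-5t); -4/(s - 0) ↔ -4e^(0t).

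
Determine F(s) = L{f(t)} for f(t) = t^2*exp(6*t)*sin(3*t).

L{sin(3t)} = 3/(s^2 + 9).
Multiplying by e^(6t) shifts s → s - 6, so L{exp(6*t)*sin(3*t)} = 3/((s - 6)^2 + 9).
Then apply L{t^2·g(t)} = (-1)^2 d^2/ds^2[G(s)] with G(s) = 3/((s - 6)^2 + 9):
differentiating 2 times and applying the sign gives 18*(s^2 - 12*s + 33)/(s^2 - 12*s + 45)^3.

F(s) = 18*(s^2 - 12*s + 33)/(s^2 - 12*s + 45)^3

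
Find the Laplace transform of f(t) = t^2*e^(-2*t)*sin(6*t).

36*(s^2 + 4*s - 8)/(s^2 + 4*s + 40)^3

L{sin(6t)} = 6/(s^2 + 36).
Multiplying by e^(-2t) shifts s → s + 2, so L{e^(-2*t)*sin(6*t)} = 6/((s + 2)^2 + 36).
Then apply L{t^2·g(t)} = (-1)^2 d^2/ds^2[G(s)] with G(s) = 6/((s + 2)^2 + 36):
differentiating 2 times and applying the sign gives 36*(s^2 + 4*s - 8)/(s^2 + 4*s + 40)^3.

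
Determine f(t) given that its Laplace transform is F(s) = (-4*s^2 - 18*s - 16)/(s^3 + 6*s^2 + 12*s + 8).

f(t) = 2*t^2*exp(-2*t) - 2*t*exp(-2*t) - 4*exp(-2*t)

Factor the denominator: s^3 + 6*s^2 + 12*s + 8 = (s + 2)^3.
Partial fraction decomposition gives [-4/(s + 2)] + [-2/(s + 2)^2] + [4/(s + 2)^3].
Invert each term: -4/(s + 2) ↔ -4e^(-2t); -2/(s + 2)^2 ↔ -2t·e^(-2t); 4/(s + 2)^3 ↔ (2)t^2·e^(-2t).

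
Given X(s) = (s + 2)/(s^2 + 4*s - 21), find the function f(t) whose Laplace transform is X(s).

Rewrite the denominator: s^2 + 4*s - 21 = (s + 2)^2 - 25.
The form in (s + 2) signals a first-shifting-theorem factor e^(-2t).
Since L{cosh(5t)} = s/(s^2 - 25), the inverse is exp(-2*t)*cosh(5*t).

f(t) = exp(-2*t)*cosh(5*t)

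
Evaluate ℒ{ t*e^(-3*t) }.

(s + 3)^(-2)

L{e^(-3t)} = 1/(s + 3).
Then apply L{t·g(t)} = -d/ds[G(s)] with G(s) = 1/(s + 3):
differentiating 1 time and applying the sign gives (s + 3)^(-2).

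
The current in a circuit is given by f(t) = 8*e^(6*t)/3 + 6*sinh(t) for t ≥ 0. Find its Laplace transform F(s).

Apply the Laplace transform termwise.
(8/3)·[L{e^(6t)} = 1/(s - 6)]; (6)·[L{sinh(t)} = 1/(s^2 - 1)].

F(s) = 6/(s^2 - 1) + 8/(3*(s - 6))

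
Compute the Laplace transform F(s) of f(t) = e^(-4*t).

F(s) = 1/(s + 4)

L{e^(-4t)} = 1/(s + 4).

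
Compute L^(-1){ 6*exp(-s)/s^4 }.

Heaviside(t - 1)*((t - 1)^3)

The factor e^(-s) signals a time shift by c = 1 (second shifting theorem).
L{t^3} = 3!/s^4 = 6/s^4, so L^-1{6/s^4} = t^3.
Hence the inverse is u(t - 1) times that function evaluated at t - 1.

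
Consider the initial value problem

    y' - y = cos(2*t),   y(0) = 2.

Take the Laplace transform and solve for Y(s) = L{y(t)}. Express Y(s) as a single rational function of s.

Transform both sides with L{·}.
With L{y'} = sY - y(0) = sY - 2: the LHS transforms to (s - 1)Y - (2).
The right side is L{cos(2*t)} = s/(s^2 + 4).
So (s - 1)Y = s/(s^2 + 4) + (2).
Divide through and combine into a single rational function.

Y(s) = (2*s^2 + s + 8)/(s^3 - s^2 + 4*s - 4)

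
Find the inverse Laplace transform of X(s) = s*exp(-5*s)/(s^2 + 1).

Heaviside(t - 5)*(cos(t - 5))

The factor e^(-5s) signals a time shift by c = 5 (second shifting theorem).
L{cos(t)} = s/(s^2 + 1), so L^-1{s/(s^2 + 1)} = cos(t).
Hence the inverse is u(t - 5) times that function evaluated at t - 5.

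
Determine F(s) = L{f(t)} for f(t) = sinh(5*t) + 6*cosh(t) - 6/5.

Apply the Laplace transform termwise.
(6)·[L{cosh(t)} = s/(s^2 - 1)]; L{-6/5} = (-6/5)/s; L{sinh(5t)} = 5/(s^2 - 25).

F(s) = 6*s/(s^2 - 1) + 5/(s^2 - 25) - 6/(5*s)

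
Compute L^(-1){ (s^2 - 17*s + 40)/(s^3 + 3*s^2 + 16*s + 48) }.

-2*sin(4*t) - 3*cos(4*t) + 4*exp(-3*t)

Factor the denominator: s^3 + 3*s^2 + 16*s + 48 = (s + 3)*(s^2 + 16).
Partial fraction decomposition gives [4/(s + 3)] + [-3*s/(s^2 + 16)] + [-8/(s^2 + 16)].
Invert each term: 4/(s + 3) ↔ 4e^(-3t); -3·s/(s^2 + 16) ↔ -3cos(4t); -2·4/(s^2 + 16) ↔ -2sin(4t).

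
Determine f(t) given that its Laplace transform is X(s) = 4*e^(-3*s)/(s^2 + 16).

The factor e^(-3s) signals a time shift by c = 3 (second shifting theorem).
L{sin(4t)} = 4/(s^2 + 16), so L^-1{4/(s^2 + 16)} = sin(4*t).
Hence the inverse is u(t - 3) times that function evaluated at t - 3.

f(t) = Heaviside(t - 3)*(sin(4*t - 12))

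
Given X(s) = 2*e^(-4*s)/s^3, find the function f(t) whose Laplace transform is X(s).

f(t) = Heaviside(t - 4)*((t - 4)^2)

The factor e^(-4s) signals a time shift by c = 4 (second shifting theorem).
L{t^2} = 2!/s^3 = 2/s^3, so L^-1{2/s^3} = t^2.
Hence the inverse is u(t - 4) times that function evaluated at t - 4.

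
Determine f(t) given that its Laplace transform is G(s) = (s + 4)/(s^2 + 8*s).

f(t) = exp(-4*t)*cosh(4*t)

Rewrite the denominator: s^2 + 8*s = (s + 4)^2 - 16.
The form in (s + 4) signals a first-shifting-theorem factor e^(-4t).
Since L{cosh(4t)} = s/(s^2 - 16), the inverse is e^(-4*t)*cosh(4*t).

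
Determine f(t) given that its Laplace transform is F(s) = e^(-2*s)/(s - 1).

f(t) = Heaviside(t - 2)*(exp(t - 2))

The factor e^(-2s) signals a time shift by c = 2 (second shifting theorem).
L{e^(t)} = 1/(s - 1), so L^-1{1/(s - 1)} = e^(t).
Hence the inverse is u(t - 2) times that function evaluated at t - 2.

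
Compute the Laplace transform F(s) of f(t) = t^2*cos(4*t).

F(s) = 2*s*(s^2 - 48)/(s^2 + 16)^3

L{cos(4t)} = s/(s^2 + 16).
Then apply L{t^2·g(t)} = (-1)^2 d^2/ds^2[G(s)] with G(s) = s/(s^2 + 16):
differentiating 2 times and applying the sign gives 2*s*(s^2 - 48)/(s^2 + 16)^3.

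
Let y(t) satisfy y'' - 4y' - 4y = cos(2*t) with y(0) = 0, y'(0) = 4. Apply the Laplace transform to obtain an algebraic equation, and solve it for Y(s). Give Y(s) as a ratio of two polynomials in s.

Y(s) = (4*s^2 + s + 16)/(s^4 - 4*s^3 - 16*s - 16)

Apply the Laplace transform to the equation.
The derivative rules (L{y''} = s^2 Y - s·y(0) - y'(0) and L{y'} = sY - y(0), with y(0) = 0, y'(0) = 4) turn the left side into (s^2 - 4*s - 4)Y - (4).
The right side is L{cos(2*t)} = s/(s^2 + 4).
So (s^2 - 4*s - 4)Y = s/(s^2 + 4) + (4).
Divide through and combine into a single rational function.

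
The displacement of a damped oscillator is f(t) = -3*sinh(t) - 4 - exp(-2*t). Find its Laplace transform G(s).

G(s) = -3/(s^2 - 1) - 1/(s + 2) - 4/s

By linearity of the Laplace transform, transform each term separately.
L{-4} = -4/s; (-1)·[L{e^(-2t)} = 1/(s + 2)]; (-3)·[L{sinh(t)} = 1/(s^2 - 1)].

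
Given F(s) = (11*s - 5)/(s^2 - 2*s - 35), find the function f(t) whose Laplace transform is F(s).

Factor the denominator: s^2 - 2*s - 35 = (s - 7)*(s + 5).
Partial fraction decomposition gives [5/(s + 5)] + [6/(s - 7)].
Invert each term: 5/(s + 5) ↔ 5e^(-5t); 6/(s - 7) ↔ 6e^(7t).

f(t) = 6*exp(7*t) + 5*exp(-5*t)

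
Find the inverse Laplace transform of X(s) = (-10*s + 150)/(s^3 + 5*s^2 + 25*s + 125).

2*sin(5*t) - 4*cos(5*t) + 4*exp(-5*t)

Factor the denominator: s^3 + 5*s^2 + 25*s + 125 = (s + 5)*(s^2 + 25).
Partial fraction decomposition gives [4/(s + 5)] + [-4*s/(s^2 + 25)] + [10/(s^2 + 25)].
Invert each term: 4/(s + 5) ↔ 4e^(-5t); -4·s/(s^2 + 25) ↔ -4cos(5t); 2·5/(s^2 + 25) ↔ 2sin(5t).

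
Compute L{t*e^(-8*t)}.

L{t} = 1!/s^2 = 1/s^2.
By the first shifting theorem, multiplying by e^(-8t) replaces s with s + 8.

(s + 8)^(-2)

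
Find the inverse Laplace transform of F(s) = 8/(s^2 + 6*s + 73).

Rewrite the denominator: s^2 + 6*s + 73 = (s + 3)^2 + 64.
The form in (s + 3) signals a first-shifting-theorem factor e^(-3t).
Since L{sin(8t)} = 8/(s^2 + 64), the inverse is e^(-3*t)*sin(8*t).

exp(-3*t)*sin(8*t)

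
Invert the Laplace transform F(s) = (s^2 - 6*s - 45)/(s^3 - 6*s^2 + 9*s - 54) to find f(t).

f(t) = -exp(6*t) + 2*sin(3*t) + 2*cos(3*t)

Factor the denominator: s^3 - 6*s^2 + 9*s - 54 = (s - 6)*(s^2 + 9).
Partial fraction decomposition gives [-1/(s - 6)] + [2*s/(s^2 + 9)] + [6/(s^2 + 9)].
Invert each term: -1/(s - 6) ↔ -e^(6t); 2·s/(s^2 + 9) ↔ 2cos(3t); 2·3/(s^2 + 9) ↔ 2sin(3t).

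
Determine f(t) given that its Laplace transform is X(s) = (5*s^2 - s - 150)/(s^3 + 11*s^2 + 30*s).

f(t) = -5 + 4*exp(-5*t) + 6*exp(-6*t)

Factor the denominator: s^3 + 11*s^2 + 30*s = s*(s + 5)*(s + 6).
Partial fraction decomposition gives [4/(s + 5)] + [-5/s] + [6/(s + 6)].
Invert each term: 4/(s + 5) ↔ 4e^(-5t); -5/(s - 0) ↔ -5e^(0t); 6/(s + 6) ↔ 6e^(-6t).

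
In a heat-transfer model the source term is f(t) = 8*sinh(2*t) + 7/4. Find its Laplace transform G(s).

Apply the Laplace transform termwise.
(8)·[L{sinh(2t)} = 2/(s^2 - 4)]; L{7/4} = (7/4)/s.

G(s) = 16/(s^2 - 4) + 7/(4*s)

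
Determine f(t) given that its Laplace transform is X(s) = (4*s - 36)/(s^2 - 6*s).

f(t) = -2*exp(6*t) + 6

Factor the denominator: s^2 - 6*s = s*(s - 6).
Partial fraction decomposition gives [-2/(s - 6)] + [6/s].
Invert each term: -2/(s - 6) ↔ -2e^(6t); 6/(s - 0) ↔ 6e^(0t).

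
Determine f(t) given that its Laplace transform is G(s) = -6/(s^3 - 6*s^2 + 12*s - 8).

Rewrite the denominator: s^3 - 6*s^2 + 12*s - 8 = (s - 2)^3.
The form in (s - 2) signals a first-shifting-theorem factor e^(2t).
Since L{t^2} = 2!/s^3 = 2/s^3, the inverse is t^2*e^(2*t), scaled by -3.

f(t) = -3*t^2*exp(2*t)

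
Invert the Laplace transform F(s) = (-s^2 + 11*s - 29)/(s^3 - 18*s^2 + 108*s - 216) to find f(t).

Factor the denominator: s^3 - 18*s^2 + 108*s - 216 = (s - 6)^3.
Partial fraction decomposition gives [-1/(s - 6)] + [-1/(s - 6)^2] + [(s - 6)^(-3)].
Invert each term: -1/(s - 6) ↔ -e^(6t); -1/(s - 6)^2 ↔ -t·e^(6t); 1/(s - 6)^3 ↔ (1/2)t^2·e^(6t).

f(t) = t^2*exp(6*t)/2 - t*exp(6*t) - exp(6*t)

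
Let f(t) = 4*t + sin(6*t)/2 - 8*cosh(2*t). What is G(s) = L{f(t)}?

G(s) = -8*s/(s^2 - 4) + 3/(s^2 + 36) + 4/s^2

The transform is linear, so treat each term independently.
(-8)·[L{cosh(2t)} = s/(s^2 - 4)]; (1/2)·[L{sin(6t)} = 6/(s^2 + 36)]; (4)·[L{t} = 1!/s^2 = 1/s^2].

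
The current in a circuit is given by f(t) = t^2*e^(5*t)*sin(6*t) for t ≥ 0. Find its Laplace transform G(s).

L{sin(6t)} = 6/(s^2 + 36).
Multiplying by e^(5t) shifts s → s - 5, so L{e^(5*t)*sin(6*t)} = 6/((s - 5)^2 + 36).
Then apply L{t^2·g(t)} = (-1)^2 d^2/ds^2[H(s)] with H(s) = 6/((s - 5)^2 + 36):
differentiating 2 times and applying the sign gives 36*(s^2 - 10*s + 13)/(s^2 - 10*s + 61)^3.

G(s) = 36*(s^2 - 10*s + 13)/(s^2 - 10*s + 61)^3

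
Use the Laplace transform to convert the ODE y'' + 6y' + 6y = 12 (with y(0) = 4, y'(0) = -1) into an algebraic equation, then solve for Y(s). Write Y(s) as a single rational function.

Y(s) = (4*s^2 + 23*s + 12)/(s^3 + 6*s^2 + 6*s)

Take the Laplace transform of both sides.
The derivative rules (L{y''} = s^2 Y - s·y(0) - y'(0) and L{y'} = sY - y(0), with y(0) = 4, y'(0) = -1) turn the left side into (s^2 + 6*s + 6)Y - (4*s + 23).
The right side is L{12} = 12/s.
So (s^2 + 6*s + 6)Y = 12/s + (4*s + 23).
Isolate Y and clear denominators.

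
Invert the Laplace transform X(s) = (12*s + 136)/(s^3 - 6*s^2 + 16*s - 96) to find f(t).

f(t) = 4*exp(6*t) - 3*sin(4*t) - 4*cos(4*t)

Factor the denominator: s^3 - 6*s^2 + 16*s - 96 = (s - 6)*(s^2 + 16).
Partial fraction decomposition gives [4/(s - 6)] + [-4*s/(s^2 + 16)] + [-12/(s^2 + 16)].
Invert each term: 4/(s - 6) ↔ 4e^(6t); -4·s/(s^2 + 16) ↔ -4cos(4t); -3·4/(s^2 + 16) ↔ -3sin(4t).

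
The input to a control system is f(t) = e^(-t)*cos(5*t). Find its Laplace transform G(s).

L{cos(5t)} = s/(s^2 + 25).
By the first shifting theorem, multiplying by e^(-t) replaces s with s + 1.

G(s) = (s + 1)/((s + 1)^2 + 25)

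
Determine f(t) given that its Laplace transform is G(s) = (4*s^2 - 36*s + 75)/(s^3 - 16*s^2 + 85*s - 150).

f(t) = 5*t*exp(5*t) + 3*exp(6*t) + exp(5*t)

Factor the denominator: s^3 - 16*s^2 + 85*s - 150 = (s - 6)*(s - 5)^2.
Partial fraction decomposition gives [1/(s - 5)] + [5/(s - 5)^2] + [3/(s - 6)].
Invert each term: 1/(s - 5) ↔ e^(5t); 5/(s - 5)^2 ↔ 5t·e^(5t); 3/(s - 6) ↔ 3e^(6t).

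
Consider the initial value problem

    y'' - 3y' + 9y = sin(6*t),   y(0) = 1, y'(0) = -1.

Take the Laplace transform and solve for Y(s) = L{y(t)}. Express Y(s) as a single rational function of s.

Laplace-transform each side.
With L{y''} = s^2 Y - s·y(0) - y'(0) and L{y'} = sY - y(0), with y(0) = 1, y'(0) = -1: the LHS transforms to (s^2 - 3*s + 9)Y - (s - 4).
The right side is L{sin(6*t)} = 6/(s^2 + 36).
So (s^2 - 3*s + 9)Y = 6/(s^2 + 36) + (s - 4).
Isolate Y and clear denominators.

Y(s) = (s^3 - 4*s^2 + 36*s - 138)/(s^4 - 3*s^3 + 45*s^2 - 108*s + 324)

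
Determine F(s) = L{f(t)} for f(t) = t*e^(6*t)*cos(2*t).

F(s) = (s - 8)*(s - 4)/(s^2 - 12*s + 40)^2

L{cos(2t)} = s/(s^2 + 4).
Multiplying by e^(6t) shifts s → s - 6, so L{e^(6*t)*cos(2*t)} = (s - 6)/((s - 6)^2 + 4).
Then apply L{t·g(t)} = -d/ds[G(s)] with G(s) = (s - 6)/((s - 6)^2 + 4):
differentiating 1 time and applying the sign gives (s - 8)*(s - 4)/(s^2 - 12*s + 40)^2.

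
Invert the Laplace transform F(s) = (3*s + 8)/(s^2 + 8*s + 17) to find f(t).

f(t) = -4*exp(-4*t)*sin(t) + 3*exp(-4*t)*cos(t)

Complete the square in the denominator: s^2 + 8*s + 17 = (s + 4)^2 + 1^2.
Split the numerator to match: 3*s + 8 = 3·(s + 4) - 4·1.
Invert each term: 3·(s + 4)/((s + 4)^2 + 1) ↔ 3e^(-4t)cos(t); -4·1/((s + 4)^2 + 1) ↔ -4e^(-4t)sin(t).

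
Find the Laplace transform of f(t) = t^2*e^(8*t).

L{e^(8t)} = 1/(s - 8).
Then apply L{t^2·g(t)} = (-1)^2 d^2/ds^2[H(s)] with H(s) = 1/(s - 8):
differentiating 2 times and applying the sign gives 2/(s - 8)^3.

2/(s - 8)^3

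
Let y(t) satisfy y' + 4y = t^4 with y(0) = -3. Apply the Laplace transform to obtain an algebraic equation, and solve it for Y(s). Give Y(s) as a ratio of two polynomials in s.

Y(s) = (-3*s^5 + 24)/(s^6 + 4*s^5)

Apply the Laplace transform to the equation.
With L{y'} = sY - y(0) = sY - (-3): the LHS transforms to (s + 4)Y - (-3).
The right side is L{t^4} = 24/s^5.
So (s + 4)Y = 24/s^5 + (-3).
Solve for Y(s) and write it as one ratio of polynomials.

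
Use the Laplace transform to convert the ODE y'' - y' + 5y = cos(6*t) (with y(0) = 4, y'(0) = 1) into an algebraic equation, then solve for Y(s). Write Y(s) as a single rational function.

Laplace-transform each side.
The derivative rules (L{y''} = s^2 Y - s·y(0) - y'(0) and L{y'} = sY - y(0), with y(0) = 4, y'(0) = 1) turn the left side into (s^2 - s + 5)Y - (4*s - 3).
The right side is L{cos(6*t)} = s/(s^2 + 36).
So (s^2 - s + 5)Y = s/(s^2 + 36) + (4*s - 3).
Isolate Y and clear denominators.

Y(s) = (4*s^3 - 3*s^2 + 145*s - 108)/(s^4 - s^3 + 41*s^2 - 36*s + 180)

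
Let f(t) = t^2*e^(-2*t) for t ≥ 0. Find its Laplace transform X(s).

X(s) = 2/(s + 2)^3

L{t^2} = 2!/s^3 = 2/s^3.
By the first shifting theorem, multiplying by e^(-2t) replaces s with s + 2.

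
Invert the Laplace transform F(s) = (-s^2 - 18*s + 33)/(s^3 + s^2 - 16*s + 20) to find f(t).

f(t) = -t*exp(2*t) - 3*exp(2*t) + 2*exp(-5*t)

Factor the denominator: s^3 + s^2 - 16*s + 20 = (s - 2)^2*(s + 5).
Partial fraction decomposition gives [-3/(s - 2)] + [-1/(s - 2)^2] + [2/(s + 5)].
Invert each term: -3/(s - 2) ↔ -3e^(2t); -1/(s - 2)^2 ↔ -t·e^(2t); 2/(s + 5) ↔ 2e^(-5t).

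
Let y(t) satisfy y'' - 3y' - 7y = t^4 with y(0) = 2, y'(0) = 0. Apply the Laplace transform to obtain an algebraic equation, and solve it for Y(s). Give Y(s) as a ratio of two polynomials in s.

Take the Laplace transform of both sides.
Using L{y''} = s^2 Y - s·y(0) - y'(0) and L{y'} = sY - y(0), with y(0) = 2, y'(0) = 0, the left side becomes (s^2 - 3*s - 7)Y - (2*s - 6).
The right side is L{t^4} = 24/s^5.
So (s^2 - 3*s - 7)Y = 24/s^5 + (2*s - 6).
Divide through and combine into a single rational function.

Y(s) = (2*s^6 - 6*s^5 + 24)/(s^7 - 3*s^6 - 7*s^5)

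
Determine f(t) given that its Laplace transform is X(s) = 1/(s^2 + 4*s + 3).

f(t) = exp(-2*t)*sinh(t)

Rewrite the denominator: s^2 + 4*s + 3 = (s + 2)^2 - 1.
The form in (s + 2) signals a first-shifting-theorem factor e^(-2t).
Since L{sinh(t)} = 1/(s^2 - 1), the inverse is e^(-2*t)*sinh(t).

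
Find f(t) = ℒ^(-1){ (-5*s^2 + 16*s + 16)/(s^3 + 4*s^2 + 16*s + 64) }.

f(t) = 5*sin(4*t) - cos(4*t) - 4*exp(-4*t)

Factor the denominator: s^3 + 4*s^2 + 16*s + 64 = (s + 4)*(s^2 + 16).
Partial fraction decomposition gives [-4/(s + 4)] + [-s/(s^2 + 16)] + [20/(s^2 + 16)].
Invert each term: -4/(s + 4) ↔ -4e^(-4t); -1·s/(s^2 + 16) ↔ -cos(4t); 5·4/(s^2 + 16) ↔ 5sin(4t).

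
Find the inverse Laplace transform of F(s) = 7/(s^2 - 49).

Since L{sinh(7t)} = 7/(s^2 - 49), the inverse is sinh(7*t).

sinh(7*t)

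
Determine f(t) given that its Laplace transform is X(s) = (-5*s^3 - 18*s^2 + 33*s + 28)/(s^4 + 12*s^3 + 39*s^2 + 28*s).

Factor the denominator: s^4 + 12*s^3 + 39*s^2 + 28*s = s*(s + 1)*(s + 4)*(s + 7).
Partial fraction decomposition gives [-2/(s + 4)] + [-5/(s + 7)] + [1/(s + 1)] + [1/s].
Invert each term: -2/(s + 4) ↔ -2e^(-4t); -5/(s + 7) ↔ -5e^(-7t); 1/(s + 1) ↔ e^(-t); 1/(s - 0) ↔ e^(0t).

f(t) = 1 + exp(-t) - 2*exp(-4*t) - 5*exp(-7*t)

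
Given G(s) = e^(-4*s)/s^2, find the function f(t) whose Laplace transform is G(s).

The factor e^(-4s) signals a time shift by c = 4 (second shifting theorem).
L{t} = 1!/s^2 = 1/s^2, so L^-1{s^(-2)} = t.
Hence the inverse is u(t - 4) times that function evaluated at t - 4.

f(t) = Heaviside(t - 4)*(t - 4)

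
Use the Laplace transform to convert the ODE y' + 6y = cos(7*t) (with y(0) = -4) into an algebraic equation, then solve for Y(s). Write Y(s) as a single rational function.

Y(s) = (-4*s^2 + s - 196)/(s^3 + 6*s^2 + 49*s + 294)

Laplace-transform each side.
The derivative rules (L{y'} = sY - y(0) = sY - (-4)) turn the left side into (s + 6)Y - (-4).
The right side is L{cos(7*t)} = s/(s^2 + 49).
So (s + 6)Y = s/(s^2 + 49) + (-4).
Divide through and combine into a single rational function.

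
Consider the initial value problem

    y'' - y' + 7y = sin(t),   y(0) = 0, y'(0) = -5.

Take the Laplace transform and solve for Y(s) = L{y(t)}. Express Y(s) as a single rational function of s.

Laplace-transform each side.
Using L{y''} = s^2 Y - s·y(0) - y'(0) and L{y'} = sY - y(0), with y(0) = 0, y'(0) = -5, the left side becomes (s^2 - s + 7)Y - (-5).
The right side is L{sin(t)} = 1/(s^2 + 1).
So (s^2 - s + 7)Y = 1/(s^2 + 1) + (-5).
Divide through and combine into a single rational function.

Y(s) = (-5*s^2 - 4)/(s^4 - s^3 + 8*s^2 - s + 7)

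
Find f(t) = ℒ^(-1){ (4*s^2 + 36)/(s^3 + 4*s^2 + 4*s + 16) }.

f(t) = 2*sin(2*t) - cos(2*t) + 5*exp(-4*t)

Factor the denominator: s^3 + 4*s^2 + 4*s + 16 = (s + 4)*(s^2 + 4).
Partial fraction decomposition gives [5/(s + 4)] + [-s/(s^2 + 4)] + [4/(s^2 + 4)].
Invert each term: 5/(s + 4) ↔ 5e^(-4t); -1·s/(s^2 + 4) ↔ -cos(2t); 2·2/(s^2 + 4) ↔ 2sin(2t).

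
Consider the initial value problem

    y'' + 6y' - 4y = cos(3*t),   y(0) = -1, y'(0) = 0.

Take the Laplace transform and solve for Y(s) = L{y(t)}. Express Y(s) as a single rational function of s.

Y(s) = (-s^3 - 6*s^2 - 8*s - 54)/(s^4 + 6*s^3 + 5*s^2 + 54*s - 36)

Apply the Laplace transform to the equation.
With L{y''} = s^2 Y - s·y(0) - y'(0) and L{y'} = sY - y(0), with y(0) = -1, y'(0) = 0: the LHS transforms to (s^2 + 6*s - 4)Y - (-s - 6).
The right side is L{cos(3*t)} = s/(s^2 + 9).
So (s^2 + 6*s - 4)Y = s/(s^2 + 9) + (-s - 6).
Divide through and combine into a single rational function.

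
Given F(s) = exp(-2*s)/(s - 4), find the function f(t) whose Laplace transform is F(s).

f(t) = Heaviside(t - 2)*(exp(4*t - 8))

The factor e^(-2s) signals a time shift by c = 2 (second shifting theorem).
L{e^(4t)} = 1/(s - 4), so L^-1{1/(s - 4)} = exp(4*t).
Hence the inverse is u(t - 2) times that function evaluated at t - 2.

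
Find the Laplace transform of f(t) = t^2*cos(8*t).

2*s*(s^2 - 192)/(s^2 + 64)^3

L{cos(8t)} = s/(s^2 + 64).
Then apply L{t^2·g(t)} = (-1)^2 d^2/ds^2[G(s)] with G(s) = s/(s^2 + 64):
differentiating 2 times and applying the sign gives 2*s*(s^2 - 192)/(s^2 + 64)^3.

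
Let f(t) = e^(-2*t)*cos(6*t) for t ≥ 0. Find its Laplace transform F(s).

L{cos(6t)} = s/(s^2 + 36).
By the first shifting theorem, multiplying by e^(-2t) replaces s with s + 2.

F(s) = (s + 2)/((s + 2)^2 + 36)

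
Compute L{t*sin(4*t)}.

8*s/(s^2 + 16)^2

L{sin(4t)} = 4/(s^2 + 16).
Then apply L{t·g(t)} = -d/ds[G(s)] with G(s) = 4/(s^2 + 16):
differentiating 1 time and applying the sign gives 8*s/(s^2 + 16)^2.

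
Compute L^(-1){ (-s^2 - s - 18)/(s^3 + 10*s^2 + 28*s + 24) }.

-5*t*exp(-2*t) + 2*exp(-2*t) - 3*exp(-6*t)

Factor the denominator: s^3 + 10*s^2 + 28*s + 24 = (s + 2)^2*(s + 6).
Partial fraction decomposition gives [2/(s + 2)] + [-5/(s + 2)^2] + [-3/(s + 6)].
Invert each term: 2/(s + 2) ↔ 2e^(-2t); -5/(s + 2)^2 ↔ -5t·e^(-2t); -3/(s + 6) ↔ -3e^(-6t).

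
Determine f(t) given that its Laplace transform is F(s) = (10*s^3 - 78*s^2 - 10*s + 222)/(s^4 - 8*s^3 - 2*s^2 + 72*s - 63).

Factor the denominator: s^4 - 8*s^3 - 2*s^2 + 72*s - 63 = (s - 7)*(s - 3)*(s - 1)*(s + 3).
Partial fraction decomposition gives [-1/(s - 7)] + [3/(s - 1)] + [3/(s + 3)] + [5/(s - 3)].
Invert each term: -1/(s - 7) ↔ -e^(7t); 3/(s - 1) ↔ 3e^(t); 3/(s + 3) ↔ 3e^(-3t); 5/(s - 3) ↔ 5e^(3t).

f(t) = -exp(7*t) + 5*exp(3*t) + 3*exp(t) + 3*exp(-3*t)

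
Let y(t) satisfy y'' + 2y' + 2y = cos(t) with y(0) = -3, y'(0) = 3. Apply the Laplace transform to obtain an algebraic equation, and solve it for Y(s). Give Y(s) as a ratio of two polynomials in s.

Y(s) = (-3*s^3 - 3*s^2 - 2*s - 3)/(s^4 + 2*s^3 + 3*s^2 + 2*s + 2)

Apply the Laplace transform to the equation.
Using L{y''} = s^2 Y - s·y(0) - y'(0) and L{y'} = sY - y(0), with y(0) = -3, y'(0) = 3, the left side becomes (s^2 + 2*s + 2)Y - (-3*s - 3).
The right side is L{cos(t)} = s/(s^2 + 1).
So (s^2 + 2*s + 2)Y = s/(s^2 + 1) + (-3*s - 3).
Solve for Y(s) and write it as one ratio of polynomials.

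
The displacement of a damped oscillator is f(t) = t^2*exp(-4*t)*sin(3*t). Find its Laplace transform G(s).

L{sin(3t)} = 3/(s^2 + 9).
Multiplying by e^(-4t) shifts s → s + 4, so L{exp(-4*t)*sin(3*t)} = 3/((s + 4)^2 + 9).
Then apply L{t^2·g(t)} = (-1)^2 d^2/ds^2[H(s)] with H(s) = 3/((s + 4)^2 + 9):
differentiating 2 times and applying the sign gives 18*(s^2 + 8*s + 13)/(s^2 + 8*s + 25)^3.

G(s) = 18*(s^2 + 8*s + 13)/(s^2 + 8*s + 25)^3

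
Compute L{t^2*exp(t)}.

2/(s - 1)^3

L{e^(t)} = 1/(s - 1).
Then apply L{t^2·g(t)} = (-1)^2 d^2/ds^2[G(s)] with G(s) = 1/(s - 1):
differentiating 2 times and applying the sign gives 2/(s - 1)^3.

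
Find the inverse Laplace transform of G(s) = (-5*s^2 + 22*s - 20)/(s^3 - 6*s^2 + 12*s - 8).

Factor the denominator: s^3 - 6*s^2 + 12*s - 8 = (s - 2)^3.
Partial fraction decomposition gives [-5/(s - 2)] + [2/(s - 2)^2] + [4/(s - 2)^3].
Invert each term: -5/(s - 2) ↔ -5e^(2t); 2/(s - 2)^2 ↔ 2t·e^(2t); 4/(s - 2)^3 ↔ (2)t^2·e^(2t).

2*t^2*exp(2*t) + 2*t*exp(2*t) - 5*exp(2*t)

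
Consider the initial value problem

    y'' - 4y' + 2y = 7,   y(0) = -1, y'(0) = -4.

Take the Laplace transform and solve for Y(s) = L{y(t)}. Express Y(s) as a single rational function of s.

Apply the Laplace transform to the equation.
Using L{y''} = s^2 Y - s·y(0) - y'(0) and L{y'} = sY - y(0), with y(0) = -1, y'(0) = -4, the left side becomes (s^2 - 4*s + 2)Y - (-s).
The right side is L{7} = 7/s.
So (s^2 - 4*s + 2)Y = 7/s + (-s).
Solve for Y(s) and write it as one ratio of polynomials.

Y(s) = (-s^2 + 7)/(s^3 - 4*s^2 + 2*s)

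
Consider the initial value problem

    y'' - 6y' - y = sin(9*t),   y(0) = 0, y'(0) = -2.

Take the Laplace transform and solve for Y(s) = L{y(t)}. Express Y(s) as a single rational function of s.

Y(s) = (-2*s^2 - 153)/(s^4 - 6*s^3 + 80*s^2 - 486*s - 81)

Take the Laplace transform of both sides.
With L{y''} = s^2 Y - s·y(0) - y'(0) and L{y'} = sY - y(0), with y(0) = 0, y'(0) = -2: the LHS transforms to (s^2 - 6*s - 1)Y - (-2).
The right side is L{sin(9*t)} = 9/(s^2 + 81).
So (s^2 - 6*s - 1)Y = 9/(s^2 + 81) + (-2).
Isolate Y and clear denominators.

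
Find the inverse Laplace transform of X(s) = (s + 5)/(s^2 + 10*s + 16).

Rewrite the denominator: s^2 + 10*s + 16 = (s + 5)^2 - 9.
The form in (s + 5) signals a first-shifting-theorem factor e^(-5t).
Since L{cosh(3t)} = s/(s^2 - 9), the inverse is e^(-5*t)*cosh(3*t).

exp(-5*t)*cosh(3*t)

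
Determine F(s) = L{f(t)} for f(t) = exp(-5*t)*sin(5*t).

L{sin(5t)} = 5/(s^2 + 25).
By the first shifting theorem, multiplying by e^(-5t) replaces s with s + 5.

F(s) = 5/((s + 5)^2 + 25)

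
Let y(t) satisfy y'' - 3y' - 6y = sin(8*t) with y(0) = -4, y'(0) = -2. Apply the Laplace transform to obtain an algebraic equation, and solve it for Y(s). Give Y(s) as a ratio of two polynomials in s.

Y(s) = (-4*s^3 + 10*s^2 - 256*s + 648)/(s^4 - 3*s^3 + 58*s^2 - 192*s - 384)

Apply the Laplace transform to the equation.
The derivative rules (L{y''} = s^2 Y - s·y(0) - y'(0) and L{y'} = sY - y(0), with y(0) = -4, y'(0) = -2) turn the left side into (s^2 - 3*s - 6)Y - (-4*s + 10).
The right side is L{sin(8*t)} = 8/(s^2 + 64).
So (s^2 - 3*s - 6)Y = 8/(s^2 + 64) + (-4*s + 10).
Divide through and combine into a single rational function.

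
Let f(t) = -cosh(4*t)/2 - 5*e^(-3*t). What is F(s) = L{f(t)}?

F(s) = -s/(2*(s^2 - 16)) - 5/(s + 3)

By linearity of the Laplace transform, transform each term separately.
(-1/2)·[L{cosh(4t)} = s/(s^2 - 16)]; (-5)·[L{e^(-3t)} = 1/(s + 3)].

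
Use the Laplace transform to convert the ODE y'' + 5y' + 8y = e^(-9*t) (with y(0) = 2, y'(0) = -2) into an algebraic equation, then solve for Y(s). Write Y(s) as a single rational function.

Apply the Laplace transform to the equation.
The derivative rules (L{y''} = s^2 Y - s·y(0) - y'(0) and L{y'} = sY - y(0), with y(0) = 2, y'(0) = -2) turn the left side into (s^2 + 5*s + 8)Y - (2*s + 8).
The right side is L{e^(-9*t)} = 1/(s + 9).
So (s^2 + 5*s + 8)Y = 1/(s + 9) + (2*s + 8).
Divide through and combine into a single rational function.

Y(s) = (2*s^2 + 26*s + 73)/(s^3 + 14*s^2 + 53*s + 72)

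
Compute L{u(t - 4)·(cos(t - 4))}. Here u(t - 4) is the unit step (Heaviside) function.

By the second shifting theorem, L{u(t - c)·g(t - c)} = e^(-cs)·H(s) with c = 4 and H(s) = L{g(t)}.
L{cos(t)} = s/(s^2 + 1).

s*exp(-4*s)/(s^2 + 1)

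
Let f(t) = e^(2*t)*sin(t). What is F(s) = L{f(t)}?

F(s) = 1/((s - 2)^2 + 1)

L{sin(t)} = 1/(s^2 + 1).
By the first shifting theorem, multiplying by e^(2t) replaces s with s - 2.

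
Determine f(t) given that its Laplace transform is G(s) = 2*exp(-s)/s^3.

f(t) = Heaviside(t - 1)*((t - 1)^2)

The factor e^(-s) signals a time shift by c = 1 (second shifting theorem).
L{t^2} = 2!/s^3 = 2/s^3, so L^-1{2/s^3} = t^2.
Hence the inverse is u(t - 1) times that function evaluated at t - 1.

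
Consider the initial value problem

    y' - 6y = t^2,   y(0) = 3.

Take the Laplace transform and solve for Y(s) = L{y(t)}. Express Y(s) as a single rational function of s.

Laplace-transform each side.
The derivative rules (L{y'} = sY - y(0) = sY - 3) turn the left side into (s - 6)Y - (3).
The right side is L{t^2} = 2/s^3.
So (s - 6)Y = 2/s^3 + (3).
Isolate Y and clear denominators.

Y(s) = (3*s^3 + 2)/(s^4 - 6*s^3)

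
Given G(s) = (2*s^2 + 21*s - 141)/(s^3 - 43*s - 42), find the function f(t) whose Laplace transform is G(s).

Factor the denominator: s^3 - 43*s - 42 = (s - 7)*(s + 1)*(s + 6).
Partial fraction decomposition gives [1/(s - 7)] + [4/(s + 1)] + [-3/(s + 6)].
Invert each term: 1/(s - 7) ↔ e^(7t); 4/(s + 1) ↔ 4e^(-t); -3/(s + 6) ↔ -3e^(-6t).

f(t) = exp(7*t) + 4*exp(-t) - 3*exp(-6*t)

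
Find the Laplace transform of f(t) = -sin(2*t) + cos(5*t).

s/(s^2 + 25) - 2/(s^2 + 4)

Apply the Laplace transform termwise.
L{cos(5t)} = s/(s^2 + 25); (-1)·[L{sin(2t)} = 2/(s^2 + 4)].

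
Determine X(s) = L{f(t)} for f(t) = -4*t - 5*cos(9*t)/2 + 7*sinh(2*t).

X(s) = -5*s/(2*(s^2 + 81)) + 14/(s^2 - 4) - 4/s^2

The transform is linear, so treat each term independently.
(-4)·[L{t} = 1!/s^2 = 1/s^2]; (7)·[L{sinh(2t)} = 2/(s^2 - 4)]; (-5/2)·[L{cos(9t)} = s/(s^2 + 81)].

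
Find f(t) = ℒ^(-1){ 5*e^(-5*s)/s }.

The factor e^(-5s) signals a time shift by c = 5 (second shifting theorem).
L{5} = 5/s, so L^-1{5/s} = 5.
Hence the inverse is u(t - 5) times that function evaluated at t - 5.

f(t) = Heaviside(t - 5)*(5)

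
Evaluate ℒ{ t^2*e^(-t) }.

2/(s + 1)^3

L{e^(-t)} = 1/(s + 1).
Then apply L{t^2·g(t)} = (-1)^2 d^2/ds^2[G(s)] with G(s) = 1/(s + 1):
differentiating 2 times and applying the sign gives 2/(s + 1)^3.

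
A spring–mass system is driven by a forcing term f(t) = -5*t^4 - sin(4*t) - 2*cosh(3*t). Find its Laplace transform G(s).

G(s) = -2*s/(s^2 - 9) - 4/(s^2 + 16) - 120/s^5

The transform is linear, so treat each term independently.
(-1)·[L{sin(4t)} = 4/(s^2 + 16)]; (-2)·[L{cosh(3t)} = s/(s^2 - 9)]; (-5)·[L{t^4} = 4!/s^5 = 24/s^5].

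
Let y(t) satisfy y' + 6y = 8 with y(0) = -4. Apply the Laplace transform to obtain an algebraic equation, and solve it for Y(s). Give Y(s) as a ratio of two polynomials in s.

Laplace-transform each side.
With L{y'} = sY - y(0) = sY - (-4): the LHS transforms to (s + 6)Y - (-4).
The right side is L{8} = 8/s.
So (s + 6)Y = 8/s + (-4).
Isolate Y and clear denominators.

Y(s) = (-4*s + 8)/(s^2 + 6*s)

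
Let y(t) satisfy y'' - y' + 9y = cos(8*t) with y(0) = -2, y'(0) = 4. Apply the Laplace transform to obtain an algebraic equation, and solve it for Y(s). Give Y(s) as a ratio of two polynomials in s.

Apply the Laplace transform to the equation.
With L{y''} = s^2 Y - s·y(0) - y'(0) and L{y'} = sY - y(0), with y(0) = -2, y'(0) = 4: the LHS transforms to (s^2 - s + 9)Y - (-2*s + 6).
The right side is L{cos(8*t)} = s/(s^2 + 64).
So (s^2 - s + 9)Y = s/(s^2 + 64) + (-2*s + 6).
Isolate Y and clear denominators.

Y(s) = (-2*s^3 + 6*s^2 - 127*s + 384)/(s^4 - s^3 + 73*s^2 - 64*s + 576)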